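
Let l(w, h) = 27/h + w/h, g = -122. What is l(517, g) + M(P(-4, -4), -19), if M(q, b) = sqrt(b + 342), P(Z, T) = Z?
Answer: -272/61 + sqrt(323) ≈ 13.513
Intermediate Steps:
M(q, b) = sqrt(342 + b)
l(517, g) + M(P(-4, -4), -19) = (27 + 517)/(-122) + sqrt(342 - 19) = -1/122*544 + sqrt(323) = -272/61 + sqrt(323)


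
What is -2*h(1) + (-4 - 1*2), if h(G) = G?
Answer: -8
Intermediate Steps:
-2*h(1) + (-4 - 1*2) = -2*1 + (-4 - 1*2) = -2 + (-4 - 2) = -2 - 6 = -8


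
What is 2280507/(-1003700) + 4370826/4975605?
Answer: -463993598369/332934315900 ≈ -1.3936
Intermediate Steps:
2280507/(-1003700) + 4370826/4975605 = 2280507*(-1/1003700) + 4370826*(1/4975605) = -2280507/1003700 + 1456942/1658535 = -463993598369/332934315900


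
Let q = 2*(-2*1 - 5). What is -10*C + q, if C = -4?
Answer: 26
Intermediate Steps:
q = -14 (q = 2*(-2 - 5) = 2*(-7) = -14)
-10*C + q = -10*(-4) - 14 = 40 - 14 = 26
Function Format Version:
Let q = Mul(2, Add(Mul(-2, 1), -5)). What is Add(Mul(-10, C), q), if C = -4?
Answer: 26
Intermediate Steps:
q = -14 (q = Mul(2, Add(-2, -5)) = Mul(2, -7) = -14)
Add(Mul(-10, C), q) = Add(Mul(-10, -4), -14) = Add(40, -14) = 26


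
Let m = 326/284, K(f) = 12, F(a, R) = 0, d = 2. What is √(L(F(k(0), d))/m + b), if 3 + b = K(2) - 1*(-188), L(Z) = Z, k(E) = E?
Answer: √197 ≈ 14.036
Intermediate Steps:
m = 163/142 (m = 326*(1/284) = 163/142 ≈ 1.1479)
b = 197 (b = -3 + (12 - 1*(-188)) = -3 + (12 + 188) = -3 + 200 = 197)
√(L(F(k(0), d))/m + b) = √(0/(163/142) + 197) = √(0*(142/163) + 197) = √(0 + 197) = √197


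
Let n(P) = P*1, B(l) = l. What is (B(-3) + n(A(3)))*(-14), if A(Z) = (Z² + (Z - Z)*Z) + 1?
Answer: -98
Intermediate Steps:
A(Z) = 1 + Z² (A(Z) = (Z² + 0*Z) + 1 = (Z² + 0) + 1 = Z² + 1 = 1 + Z²)
n(P) = P
(B(-3) + n(A(3)))*(-14) = (-3 + (1 + 3²))*(-14) = (-3 + (1 + 9))*(-14) = (-3 + 10)*(-14) = 7*(-14) = -98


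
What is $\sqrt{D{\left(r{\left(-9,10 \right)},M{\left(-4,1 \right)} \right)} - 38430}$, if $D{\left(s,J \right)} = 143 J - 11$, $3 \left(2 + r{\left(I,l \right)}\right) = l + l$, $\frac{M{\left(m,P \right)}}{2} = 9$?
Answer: $i \sqrt{35867} \approx 189.39 i$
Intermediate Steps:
$M{\left(m,P \right)} = 18$ ($M{\left(m,P \right)} = 2 \cdot 9 = 18$)
$r{\left(I,l \right)} = -2 + \frac{2 l}{3}$ ($r{\left(I,l \right)} = -2 + \frac{l + l}{3} = -2 + \frac{2 l}{3}$)
$D{\left(s,J \right)} = -11 + 143 J$
$\sqrt{D{\left(r{\left(-9,10 \right)},M{\left(-4,1 \right)} \right)} - 38430} = \sqrt{\left(-11 + 143 \cdot 18\right) - 38430} = \sqrt{\left(-11 + 2574\right) - 38430} = \sqrt{2563 - 38430} = \sqrt{-35867} = i \sqrt{35867}$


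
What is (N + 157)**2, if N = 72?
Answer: 52441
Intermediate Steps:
(N + 157)**2 = (72 + 157)**2 = 229**2 = 52441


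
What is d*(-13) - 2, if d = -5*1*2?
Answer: 128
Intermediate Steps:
d = -10 (d = -5*2 = -10)
d*(-13) - 2 = -10*(-13) - 2 = 130 - 2 = 128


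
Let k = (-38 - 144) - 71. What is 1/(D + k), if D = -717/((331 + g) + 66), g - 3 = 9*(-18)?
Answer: -238/60931 ≈ -0.0039061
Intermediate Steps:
g = -159 (g = 3 + 9*(-18) = 3 - 162 = -159)
k = -253 (k = -182 - 71 = -253)
D = -717/238 (D = -717/((331 - 159) + 66) = -717/(172 + 66) = -717/238 ≈ -3.0126)
1/(D + k) = 1/(-717/238 - 253) = 1/(-60931/238) = -238/60931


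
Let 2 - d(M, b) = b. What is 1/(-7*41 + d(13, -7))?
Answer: -1/278 ≈ -0.0035971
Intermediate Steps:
d(M, b) = 2 - b
1/(-7*41 + d(13, -7)) = 1/(-7*41 + (2 - 1*(-7))) = 1/(-287 + (2 + 7)) = 1/(-287 + 9) = 1/(-278) = -1/278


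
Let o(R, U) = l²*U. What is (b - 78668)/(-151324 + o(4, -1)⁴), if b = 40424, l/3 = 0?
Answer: 9561/37831 ≈ 0.25273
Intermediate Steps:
l = 0 (l = 3*0 = 0)
o(R, U) = 0 (o(R, U) = 0²*U = 0*U = 0)
(b - 78668)/(-151324 + o(4, -1)⁴) = (40424 - 78668)/(-151324 + 0⁴) = -38244/(-151324 + 0) = -38244/(-151324) = -38244*(-1/151324) = 9561/37831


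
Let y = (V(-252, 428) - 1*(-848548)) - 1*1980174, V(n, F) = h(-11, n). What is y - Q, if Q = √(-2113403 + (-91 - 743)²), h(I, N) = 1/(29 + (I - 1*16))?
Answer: -2263251/2 - I*√1417847 ≈ -1.1316e+6 - 1190.7*I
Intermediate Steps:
h(I, N) = 1/(13 + I) (h(I, N) = 1/(29 + (I - 16)) = 1/(29 + (-16 + I)) = 1/(13 + I))
V(n, F) = ½ (V(n, F) = 1/(13 - 11) = 1/2 = ½)
Q = I*√1417847 (Q = √(-2113403 + (-834)²) = √(-2113403 + 695556) = √(-1417847) = I*√1417847 ≈ 1190.7*I)
y = -2263251/2 (y = (½ - 1*(-848548)) - 1*1980174 = (½ + 848548) - 1980174 = 1697097/2 - 1980174 = -2263251/2 ≈ -1.1316e+6)
y - Q = -2263251/2 - I*√1417847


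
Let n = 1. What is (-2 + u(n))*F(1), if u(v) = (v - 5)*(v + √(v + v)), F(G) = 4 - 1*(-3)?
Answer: -42 - 28*√2 ≈ -81.598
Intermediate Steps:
F(G) = 7 (F(G) = 4 + 3 = 7)
u(v) = (-5 + v)*(v + √2*√v) (u(v) = (-5 + v)*(v + √(2*v)) = (-5 + v)*(v + √2*√v))
(-2 + u(n))*F(1) = (-2 + (1² - 5*1 + √2*1^(3/2) - 5*√2*√1))*7 = (-2 + (1 - 5 + √2*1 - 5*√2*1))*7 = (-2 + (1 - 5 + √2 - 5*√2))*7 = (-2 + (-4 - 4*√2))*7 = (-6 - 4*√2)*7 = -42 - 28*√2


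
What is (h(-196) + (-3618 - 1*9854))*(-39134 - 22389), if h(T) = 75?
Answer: 824223631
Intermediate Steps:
(h(-196) + (-3618 - 1*9854))*(-39134 - 22389) = (75 + (-3618 - 1*9854))*(-39134 - 22389) = (75 + (-3618 - 9854))*(-61523) = (75 - 13472)*(-61523) = -13397*(-61523) = 824223631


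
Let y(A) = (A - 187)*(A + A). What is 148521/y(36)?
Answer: -49507/3624 ≈ -13.661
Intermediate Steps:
y(A) = 2*A*(-187 + A) (y(A) = (-187 + A)*(2*A) = 2*A*(-187 + A))
148521/y(36) = 148521/((2*36*(-187 + 36))) = 148521/((2*36*(-151))) = 148521/(-10872) = 148521*(-1/10872) = -49507/3624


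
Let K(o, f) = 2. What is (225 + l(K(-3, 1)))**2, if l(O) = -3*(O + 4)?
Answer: 42849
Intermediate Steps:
l(O) = -12 - 3*O (l(O) = -3*(4 + O) = -12 - 3*O)
(225 + l(K(-3, 1)))**2 = (225 + (-12 - 3*2))**2 = (225 + (-12 - 6))**2 = (225 - 18)**2 = 207**2 = 42849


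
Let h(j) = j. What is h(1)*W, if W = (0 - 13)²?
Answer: 169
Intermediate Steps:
W = 169 (W = (-13)² = 169)
h(1)*W = 1*169 = 169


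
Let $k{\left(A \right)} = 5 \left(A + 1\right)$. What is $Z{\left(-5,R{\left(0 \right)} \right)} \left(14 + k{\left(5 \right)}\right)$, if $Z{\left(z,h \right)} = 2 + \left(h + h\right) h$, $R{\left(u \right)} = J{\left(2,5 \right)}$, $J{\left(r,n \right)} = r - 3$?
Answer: $176$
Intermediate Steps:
$J{\left(r,n \right)} = -3 + r$
$k{\left(A \right)} = 5 + 5 A$ ($k{\left(A \right)} = 5 \left(1 + A\right) = 5 + 5 A$)
$R{\left(u \right)} = -1$ ($R{\left(u \right)} = -3 + 2 = -1$)
$Z{\left(z,h \right)} = 2 + 2 h^{2}$ ($Z{\left(z,h \right)} = 2 + 2 h h = 2 + 2 h^{2}$)
$Z{\left(-5,R{\left(0 \right)} \right)} \left(14 + k{\left(5 \right)}\right) = \left(2 + 2 \left(-1\right)^{2}\right) \left(14 + \left(5 + 5 \cdot 5\right)\right) = \left(2 + 2 \cdot 1\right) \left(14 + \left(5 + 25\right)\right) = \left(2 + 2\right) \left(14 + 30\right) = 4 \cdot 44 = 176$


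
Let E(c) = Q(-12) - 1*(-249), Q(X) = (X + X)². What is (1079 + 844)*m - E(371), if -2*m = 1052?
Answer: -1012323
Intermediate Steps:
m = -526 (m = -½*1052 = -526)
Q(X) = 4*X² (Q(X) = (2*X)² = 4*X²)
E(c) = 825 (E(c) = 4*(-12)² - 1*(-249) = 4*144 + 249 = 576 + 249 = 825)
(1079 + 844)*m - E(371) = (1079 + 844)*(-526) - 1*825 = 1923*(-526) - 825 = -1011498 - 825 = -1012323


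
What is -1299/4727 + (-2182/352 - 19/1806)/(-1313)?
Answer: -266400714421/986394737328 ≈ -0.27008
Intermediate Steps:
-1299/4727 + (-2182/352 - 19/1806)/(-1313) = -1299*1/4727 + (-2182*1/352 - 19*1/1806)*(-1/1313) = -1299/4727 + (-1091/176 - 19/1806)*(-1/1313) = -1299/4727 - 986845/158928*(-1/1313) = -1299/4727 + 986845/208672464 = -266400714421/986394737328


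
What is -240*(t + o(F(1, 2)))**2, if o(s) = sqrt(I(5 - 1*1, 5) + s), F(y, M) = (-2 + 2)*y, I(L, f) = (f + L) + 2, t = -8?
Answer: -18000 + 3840*sqrt(11) ≈ -5264.2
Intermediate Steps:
I(L, f) = 2 + L + f (I(L, f) = (L + f) + 2 = 2 + L + f)
F(y, M) = 0 (F(y, M) = 0*y = 0)
o(s) = sqrt(11 + s) (o(s) = sqrt((2 + (5 - 1*1) + 5) + s) = sqrt((2 + (5 - 1) + 5) + s) = sqrt((2 + 4 + 5) + s) = sqrt(11 + s))
-240*(t + o(F(1, 2)))**2 = -240*(-8 + sqrt(11 + 0))**2 = -240*(-8 + sqrt(11))**2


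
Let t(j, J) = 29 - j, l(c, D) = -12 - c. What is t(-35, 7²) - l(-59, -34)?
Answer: 17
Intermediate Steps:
t(-35, 7²) - l(-59, -34) = (29 - 1*(-35)) - (-12 - 1*(-59)) = (29 + 35) - (-12 + 59) = 64 - 1*47 = 64 - 47 = 17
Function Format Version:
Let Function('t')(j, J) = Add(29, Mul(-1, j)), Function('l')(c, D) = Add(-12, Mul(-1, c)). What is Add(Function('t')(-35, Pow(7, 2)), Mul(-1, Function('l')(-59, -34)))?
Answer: 17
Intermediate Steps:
Add(Function('t')(-35, Pow(7, 2)), Mul(-1, Function('l')(-59, -34))) = Add(Add(29, Mul(-1, -35)), Mul(-1, Add(-12, Mul(-1, -59)))) = Add(Add(29, 35), Mul(-1, Add(-12, 59))) = Add(64, Mul(-1, 47)) = Add(64, -47) = 17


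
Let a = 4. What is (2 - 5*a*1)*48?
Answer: -864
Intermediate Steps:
(2 - 5*a*1)*48 = (2 - 5*4*1)*48 = (2 - 20*1)*48 = (2 - 20)*48 = -18*48 = -864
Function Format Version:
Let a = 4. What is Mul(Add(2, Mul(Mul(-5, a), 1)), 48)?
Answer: -864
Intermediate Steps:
Mul(Add(2, Mul(Mul(-5, a), 1)), 48) = Mul(Add(2, Mul(Mul(-5, 4), 1)), 48) = Mul(Add(2, Mul(-20, 1)), 48) = Mul(Add(2, -20), 48) = Mul(-18, 48) = -864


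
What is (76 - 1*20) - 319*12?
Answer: -3772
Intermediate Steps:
(76 - 1*20) - 319*12 = (76 - 20) - 29*132 = 56 - 3828 = -3772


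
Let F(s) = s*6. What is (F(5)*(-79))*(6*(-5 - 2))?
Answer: 99540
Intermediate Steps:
F(s) = 6*s
(F(5)*(-79))*(6*(-5 - 2)) = ((6*5)*(-79))*(6*(-5 - 2)) = (30*(-79))*(6*(-7)) = -2370*(-42) = 99540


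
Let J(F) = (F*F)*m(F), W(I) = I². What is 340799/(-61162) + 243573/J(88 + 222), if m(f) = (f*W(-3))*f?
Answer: -4721023016283029/847265871030000 ≈ -5.5721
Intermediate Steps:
m(f) = 9*f² (m(f) = (f*(-3)²)*f = (f*9)*f = (9*f)*f = 9*f²)
J(F) = 9*F⁴ (J(F) = (F*F)*(9*F²) = F²*(9*F²) = 9*F⁴)
340799/(-61162) + 243573/J(88 + 222) = 340799/(-61162) + 243573/((9*(88 + 222)⁴)) = 340799*(-1/61162) + 243573/((9*310⁴)) = -340799/61162 + 243573/((9*9235210000)) = -340799/61162 + 243573/83116890000 = -340799/61162 + 243573*(1/83116890000) = -340799/61162 + 81191/27705630000 = -4721023016283029/847265871030000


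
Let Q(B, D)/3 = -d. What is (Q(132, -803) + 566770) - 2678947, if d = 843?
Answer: -2114706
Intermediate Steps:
Q(B, D) = -2529 (Q(B, D) = 3*(-1*843) = 3*(-843) = -2529)
(Q(132, -803) + 566770) - 2678947 = (-2529 + 566770) - 2678947 = 564241 - 2678947 = -2114706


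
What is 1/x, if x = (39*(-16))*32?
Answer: -1/19968 ≈ -5.0080e-5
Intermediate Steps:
x = -19968 (x = -624*32 = -19968)
1/x = 1/(-19968) = -1/19968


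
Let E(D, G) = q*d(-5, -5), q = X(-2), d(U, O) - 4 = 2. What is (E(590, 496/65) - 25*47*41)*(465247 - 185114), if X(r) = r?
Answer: -13498768871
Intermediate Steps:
d(U, O) = 6 (d(U, O) = 4 + 2 = 6)
q = -2
E(D, G) = -12 (E(D, G) = -2*6 = -12)
(E(590, 496/65) - 25*47*41)*(465247 - 185114) = (-12 - 25*47*41)*(465247 - 185114) = (-12 - 1175*41)*280133 = (-12 - 48175)*280133 = -48187*280133 = -13498768871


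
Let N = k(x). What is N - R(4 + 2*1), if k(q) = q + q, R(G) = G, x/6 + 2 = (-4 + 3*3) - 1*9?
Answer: -78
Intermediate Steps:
x = -36 (x = -12 + 6*((-4 + 3*3) - 1*9) = -12 + 6*((-4 + 9) - 9) = -12 + 6*(5 - 9) = -12 + 6*(-4) = -12 - 24 = -36)
k(q) = 2*q
N = -72 (N = 2*(-36) = -72)
N - R(4 + 2*1) = -72 - (4 + 2*1) = -72 - (4 + 2) = -72 - 1*6 = -72 - 6 = -78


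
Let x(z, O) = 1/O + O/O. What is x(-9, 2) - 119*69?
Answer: -16419/2 ≈ -8209.5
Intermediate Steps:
x(z, O) = 1 + 1/O (x(z, O) = 1/O + 1 = 1 + 1/O)
x(-9, 2) - 119*69 = (1 + 2)/2 - 119*69 = (1/2)*3 - 8211 = 3/2 - 8211 = -16419/2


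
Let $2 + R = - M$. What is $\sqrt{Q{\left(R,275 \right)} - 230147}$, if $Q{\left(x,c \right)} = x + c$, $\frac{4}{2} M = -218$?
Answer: $i \sqrt{229765} \approx 479.34 i$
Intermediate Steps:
$M = -109$ ($M = \frac{1}{2} \left(-218\right) = -109$)
$R = 107$ ($R = -2 - -109 = -2 + 109 = 107$)
$Q{\left(x,c \right)} = c + x$
$\sqrt{Q{\left(R,275 \right)} - 230147} = \sqrt{\left(275 + 107\right) - 230147} = \sqrt{382 - 230147} = \sqrt{-229765} = i \sqrt{229765}$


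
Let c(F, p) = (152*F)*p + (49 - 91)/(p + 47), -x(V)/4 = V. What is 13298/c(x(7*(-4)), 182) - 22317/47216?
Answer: -7845356364319/16750495237840 ≈ -0.46837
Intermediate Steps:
x(V) = -4*V
c(F, p) = -42/(47 + p) + 152*F*p (c(F, p) = 152*F*p - 42/(47 + p) = -42/(47 + p) + 152*F*p)
13298/c(x(7*(-4)), 182) - 22317/47216 = 13298/((2*(-21 + 76*(-28*(-4))*182² + 3572*(-28*(-4))*182)/(47 + 182))) - 22317/47216 = 13298/((2*(-21 + 76*(-4*(-28))*33124 + 3572*(-4*(-28))*182)/229)) - 22317*1/47216 = 13298/((2*(1/229)*(-21 + 76*112*33124 + 3572*112*182))) - 22317/47216 = 13298/((2*(1/229)*(-21 + 281951488 + 72811648))) - 22317/47216 = 13298/((2*(1/229)*354763115)) - 22317/47216 = 13298/(709526230/229) - 22317/47216 = 13298*(229/709526230) - 22317/47216 = 1522621/354763115 - 22317/47216 = -7845356364319/16750495237840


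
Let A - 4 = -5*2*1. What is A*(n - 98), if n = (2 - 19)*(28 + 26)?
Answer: 6096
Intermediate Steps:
n = -918 (n = -17*54 = -918)
A = -6 (A = 4 - 5*2*1 = 4 - 10*1 = 4 - 10 = -6)
A*(n - 98) = -6*(-918 - 98) = -6*(-1016) = 6096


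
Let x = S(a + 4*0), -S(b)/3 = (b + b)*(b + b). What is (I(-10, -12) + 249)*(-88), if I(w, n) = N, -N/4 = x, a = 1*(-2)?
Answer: -38808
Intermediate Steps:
a = -2
S(b) = -12*b² (S(b) = -3*(b + b)*(b + b) = -3*2*b*2*b = -12*b²)
x = -48 (x = -12*(-2 + 4*0)² = -12*(-2 + 0)² = -12*(-2)² = -12*4 = -48)
N = 192 (N = -4*(-48) = 192)
I(w, n) = 192
(I(-10, -12) + 249)*(-88) = (192 + 249)*(-88) = 441*(-88) = -38808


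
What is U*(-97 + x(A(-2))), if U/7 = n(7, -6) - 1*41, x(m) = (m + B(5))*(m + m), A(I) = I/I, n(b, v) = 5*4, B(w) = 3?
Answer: 13083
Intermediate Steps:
n(b, v) = 20
A(I) = 1
x(m) = 2*m*(3 + m) (x(m) = (m + 3)*(m + m) = (3 + m)*(2*m) = 2*m*(3 + m))
U = -147 (U = 7*(20 - 1*41) = 7*(20 - 41) = 7*(-21) = -147)
U*(-97 + x(A(-2))) = -147*(-97 + 2*1*(3 + 1)) = -147*(-97 + 2*1*4) = -147*(-97 + 8) = -147*(-89) = 13083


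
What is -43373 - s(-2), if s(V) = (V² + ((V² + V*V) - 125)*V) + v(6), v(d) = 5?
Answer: -43616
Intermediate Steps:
s(V) = 5 + V² + V*(-125 + 2*V²) (s(V) = (V² + ((V² + V*V) - 125)*V) + 5 = (V² + ((V² + V²) - 125)*V) + 5 = (V² + (2*V² - 125)*V) + 5 = (V² + (-125 + 2*V²)*V) + 5 = (V² + V*(-125 + 2*V²)) + 5 = 5 + V² + V*(-125 + 2*V²))
-43373 - s(-2) = -43373 - (5 + (-2)² - 125*(-2) + 2*(-2)³) = -43373 - (5 + 4 + 250 + 2*(-8)) = -43373 - (5 + 4 + 250 - 16) = -43373 - 1*243 = -43373 - 243 = -43616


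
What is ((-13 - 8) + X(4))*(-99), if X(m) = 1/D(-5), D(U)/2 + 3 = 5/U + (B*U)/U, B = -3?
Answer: 29205/14 ≈ 2086.1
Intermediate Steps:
D(U) = -12 + 10/U (D(U) = -6 + 2*(5/U + (-3*U)/U) = -6 + 2*(5/U - 3) = -6 + 2*(-3 + 5/U) = -6 + (-6 + 10/U) = -12 + 10/U)
X(m) = -1/14 (X(m) = 1/(-12 + 10/(-5)) = 1/(-12 + 10*(-1/5)) = 1/(-12 - 2) = 1/(-14) = -1/14)
((-13 - 8) + X(4))*(-99) = ((-13 - 8) - 1/14)*(-99) = (-21 - 1/14)*(-99) = -295/14*(-99) = 29205/14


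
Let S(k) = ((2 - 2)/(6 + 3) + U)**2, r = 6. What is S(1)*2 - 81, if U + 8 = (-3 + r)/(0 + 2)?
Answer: 7/2 ≈ 3.5000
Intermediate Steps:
U = -13/2 (U = -8 + (-3 + 6)/(0 + 2) = -8 + 3/2 = -13/2 ≈ -6.5000)
S(k) = 169/4 (S(k) = ((2 - 2)/(6 + 3) - 13/2)**2 = (0/9 - 13/2)**2 = (0*(1/9) - 13/2)**2 = (0 - 13/2)**2 = (-13/2)**2 = 169/4)
S(1)*2 - 81 = (169/4)*2 - 81 = 169/2 - 81 = 7/2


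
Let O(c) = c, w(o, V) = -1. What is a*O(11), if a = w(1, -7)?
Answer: -11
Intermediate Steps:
a = -1
a*O(11) = -1*11 = -11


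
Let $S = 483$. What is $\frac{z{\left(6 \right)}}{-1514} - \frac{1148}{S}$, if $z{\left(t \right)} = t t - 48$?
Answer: $- \frac{123734}{52233} \approx -2.3689$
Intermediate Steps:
$z{\left(t \right)} = -48 + t^{2}$ ($z{\left(t \right)} = t^{2} - 48 = -48 + t^{2}$)
$\frac{z{\left(6 \right)}}{-1514} - \frac{1148}{S} = \frac{-48 + 6^{2}}{-1514} - \frac{1148}{483} = \left(-48 + 36\right) \left(- \frac{1}{1514}\right) - \frac{164}{69} = \left(-12\right) \left(- \frac{1}{1514}\right) - \frac{164}{69} = \frac{6}{757} - \frac{164}{69} = - \frac{123734}{52233}$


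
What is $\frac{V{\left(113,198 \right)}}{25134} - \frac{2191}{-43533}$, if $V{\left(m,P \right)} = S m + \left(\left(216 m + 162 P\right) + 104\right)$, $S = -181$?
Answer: $\frac{77530169}{52102782} \approx 1.488$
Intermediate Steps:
$V{\left(m,P \right)} = 104 + 35 m + 162 P$ ($V{\left(m,P \right)} = - 181 m + \left(\left(216 m + 162 P\right) + 104\right) = - 181 m + \left(\left(162 P + 216 m\right) + 104\right) = - 181 m + \left(104 + 162 P + 216 m\right) = 104 + 35 m + 162 P$)
$\frac{V{\left(113,198 \right)}}{25134} - \frac{2191}{-43533} = \frac{104 + 35 \cdot 113 + 162 \cdot 198}{25134} - \frac{2191}{-43533} = \left(104 + 3955 + 32076\right) \frac{1}{25134} - - \frac{313}{6219} = 36135 \cdot \frac{1}{25134} + \frac{313}{6219} = \frac{12045}{8378} + \frac{313}{6219} = \frac{77530169}{52102782}$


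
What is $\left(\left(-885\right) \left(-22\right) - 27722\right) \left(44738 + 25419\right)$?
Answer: $-578935564$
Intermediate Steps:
$\left(\left(-885\right) \left(-22\right) - 27722\right) \left(44738 + 25419\right) = \left(19470 - 27722\right) 70157 = \left(-8252\right) 70157 = -578935564$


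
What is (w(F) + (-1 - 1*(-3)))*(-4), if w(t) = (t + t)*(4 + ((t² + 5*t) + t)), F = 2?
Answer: -328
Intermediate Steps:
w(t) = 2*t*(4 + t² + 6*t) (w(t) = (2*t)*(4 + (t² + 6*t)) = (2*t)*(4 + t² + 6*t) = 2*t*(4 + t² + 6*t))
(w(F) + (-1 - 1*(-3)))*(-4) = (2*2*(4 + 2² + 6*2) + (-1 - 1*(-3)))*(-4) = (2*2*(4 + 4 + 12) + (-1 + 3))*(-4) = (2*2*20 + 2)*(-4) = (80 + 2)*(-4) = 82*(-4) = -328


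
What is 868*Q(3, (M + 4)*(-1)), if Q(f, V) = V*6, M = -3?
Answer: -5208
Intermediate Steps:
Q(f, V) = 6*V
868*Q(3, (M + 4)*(-1)) = 868*(6*((-3 + 4)*(-1))) = 868*(6*(1*(-1))) = 868*(6*(-1)) = 868*(-6) = -5208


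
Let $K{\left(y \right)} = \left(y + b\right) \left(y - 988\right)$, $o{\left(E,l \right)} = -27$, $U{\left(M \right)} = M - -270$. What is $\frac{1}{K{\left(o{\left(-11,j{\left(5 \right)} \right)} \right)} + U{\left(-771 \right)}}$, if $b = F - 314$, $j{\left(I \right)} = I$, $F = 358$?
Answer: $- \frac{1}{17756} \approx -5.6319 \cdot 10^{-5}$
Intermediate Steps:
$b = 44$ ($b = 358 - 314 = 44$)
$U{\left(M \right)} = 270 + M$ ($U{\left(M \right)} = M + 270 = 270 + M$)
$K{\left(y \right)} = \left(-988 + y\right) \left(44 + y\right)$ ($K{\left(y \right)} = \left(y + 44\right) \left(y - 988\right) = \left(44 + y\right) \left(-988 + y\right) = \left(-988 + y\right) \left(44 + y\right)$)
$\frac{1}{K{\left(o{\left(-11,j{\left(5 \right)} \right)} \right)} + U{\left(-771 \right)}} = \frac{1}{\left(-43472 + \left(-27\right)^{2} - -25488\right) + \left(270 - 771\right)} = \frac{1}{\left(-43472 + 729 + 25488\right) - 501} = \frac{1}{-17255 - 501} = \frac{1}{-17756} = - \frac{1}{17756}$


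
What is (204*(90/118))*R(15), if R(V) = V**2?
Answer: 2065500/59 ≈ 35009.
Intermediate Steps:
(204*(90/118))*R(15) = (204*(90/118))*15**2 = (204*(90*(1/118)))*225 = (204*(45/59))*225 = (9180/59)*225 = 2065500/59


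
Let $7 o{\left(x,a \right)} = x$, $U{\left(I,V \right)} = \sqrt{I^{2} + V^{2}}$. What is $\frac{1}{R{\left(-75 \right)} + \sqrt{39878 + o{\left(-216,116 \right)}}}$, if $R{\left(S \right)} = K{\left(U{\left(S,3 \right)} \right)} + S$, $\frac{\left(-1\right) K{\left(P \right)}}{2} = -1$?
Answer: $\frac{511}{241627} + \frac{\sqrt{1952510}}{241627} \approx 0.0078978$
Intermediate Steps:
$o{\left(x,a \right)} = \frac{x}{7}$
$K{\left(P \right)} = 2$ ($K{\left(P \right)} = \left(-2\right) \left(-1\right) = 2$)
$R{\left(S \right)} = 2 + S$
$\frac{1}{R{\left(-75 \right)} + \sqrt{39878 + o{\left(-216,116 \right)}}} = \frac{1}{\left(2 - 75\right) + \sqrt{39878 + \frac{1}{7} \left(-216\right)}} = \frac{1}{-73 + \sqrt{39878 - \frac{216}{7}}} = \frac{1}{-73 + \sqrt{\frac{278930}{7}}} = \frac{1}{-73 + \frac{\sqrt{1952510}}{7}}$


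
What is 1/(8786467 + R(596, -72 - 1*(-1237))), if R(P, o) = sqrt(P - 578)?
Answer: 8786467/77202002342071 - 3*sqrt(2)/77202002342071 ≈ 1.1381e-7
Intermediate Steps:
R(P, o) = sqrt(-578 + P)
1/(8786467 + R(596, -72 - 1*(-1237))) = 1/(8786467 + sqrt(-578 + 596)) = 1/(8786467 + sqrt(18)) = 1/(8786467 + 3*sqrt(2))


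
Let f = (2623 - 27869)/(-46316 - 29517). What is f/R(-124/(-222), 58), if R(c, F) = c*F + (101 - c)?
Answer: 934102/372719195 ≈ 0.0025062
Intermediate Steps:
f = 25246/75833 (f = -25246/(-75833) = -25246*(-1/75833) = 25246/75833 ≈ 0.33292)
R(c, F) = 101 - c + F*c (R(c, F) = F*c + (101 - c) = 101 - c + F*c)
f/R(-124/(-222), 58) = 25246/(75833*(101 - (-124)/(-222) + 58*(-124/(-222)))) = 25246/(75833*(101 - (-124)*(-1)/222 + 58*(-124*(-1/222)))) = 25246/(75833*(101 - 1*62/111 + 58*(62/111))) = 25246/(75833*(101 - 62/111 + 3596/111)) = 25246/(75833*(4915/37)) = (25246/75833)*(37/4915) = 934102/372719195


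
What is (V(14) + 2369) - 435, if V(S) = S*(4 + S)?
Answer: 2186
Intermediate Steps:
(V(14) + 2369) - 435 = (14*(4 + 14) + 2369) - 435 = (14*18 + 2369) - 435 = (252 + 2369) - 435 = 2621 - 435 = 2186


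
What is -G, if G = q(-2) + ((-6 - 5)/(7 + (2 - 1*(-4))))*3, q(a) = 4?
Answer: -19/13 ≈ -1.4615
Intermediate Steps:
G = 19/13 (G = 4 + ((-6 - 5)/(7 + (2 - 1*(-4))))*3 = 4 - 11/(7 + (2 + 4))*3 = 4 - 11/(7 + 6)*3 = 4 - 11/13*3 = 4 - 33/13 = 19/13 ≈ 1.4615)
-G = -1*19/13 = -19/13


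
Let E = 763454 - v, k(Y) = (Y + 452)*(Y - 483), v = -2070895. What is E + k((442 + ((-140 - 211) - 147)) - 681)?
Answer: 3182049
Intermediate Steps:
k(Y) = (-483 + Y)*(452 + Y) (k(Y) = (452 + Y)*(-483 + Y) = (-483 + Y)*(452 + Y))
E = 2834349 (E = 763454 - 1*(-2070895) = 763454 + 2070895 = 2834349)
E + k((442 + ((-140 - 211) - 147)) - 681) = 2834349 + (-218316 + ((442 + ((-140 - 211) - 147)) - 681)**2 - 31*((442 + ((-140 - 211) - 147)) - 681)) = 2834349 + (-218316 + ((442 + (-351 - 147)) - 681)**2 - 31*((442 + (-351 - 147)) - 681)) = 2834349 + (-218316 + ((442 - 498) - 681)**2 - 31*((442 - 498) - 681)) = 2834349 + (-218316 + (-56 - 681)**2 - 31*(-56 - 681)) = 2834349 + (-218316 + (-737)**2 - 31*(-737)) = 2834349 + (-218316 + 543169 + 22847) = 2834349 + 347700 = 3182049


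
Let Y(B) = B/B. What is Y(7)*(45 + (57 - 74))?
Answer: 28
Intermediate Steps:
Y(B) = 1
Y(7)*(45 + (57 - 74)) = 1*(45 + (57 - 74)) = 1*(45 - 17) = 1*28 = 28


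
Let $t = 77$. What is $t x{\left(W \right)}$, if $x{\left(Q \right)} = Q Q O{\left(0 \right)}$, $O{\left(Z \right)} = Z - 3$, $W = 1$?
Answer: $-231$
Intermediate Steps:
$O{\left(Z \right)} = -3 + Z$
$x{\left(Q \right)} = - 3 Q^{2}$ ($x{\left(Q \right)} = Q Q \left(-3 + 0\right) = Q^{2} \left(-3\right) = - 3 Q^{2}$)
$t x{\left(W \right)} = 77 \left(- 3 \cdot 1^{2}\right) = 77 \left(\left(-3\right) 1\right) = 77 \left(-3\right) = -231$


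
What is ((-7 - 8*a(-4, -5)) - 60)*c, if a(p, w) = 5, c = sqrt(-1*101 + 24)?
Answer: -107*I*sqrt(77) ≈ -938.92*I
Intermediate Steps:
c = I*sqrt(77) (c = sqrt(-101 + 24) = sqrt(-77) = I*sqrt(77) ≈ 8.775*I)
((-7 - 8*a(-4, -5)) - 60)*c = ((-7 - 8*5) - 60)*(I*sqrt(77)) = ((-7 - 40) - 60)*(I*sqrt(77)) = (-47 - 60)*(I*sqrt(77)) = -107*I*sqrt(77)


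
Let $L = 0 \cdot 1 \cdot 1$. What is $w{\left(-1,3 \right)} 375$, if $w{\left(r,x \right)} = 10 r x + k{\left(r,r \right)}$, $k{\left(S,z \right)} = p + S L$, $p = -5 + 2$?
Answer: $-12375$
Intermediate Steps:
$L = 0$ ($L = 0 \cdot 1 = 0$)
$p = -3$
$k{\left(S,z \right)} = -3$ ($k{\left(S,z \right)} = -3 + S 0 = -3 + 0 = -3$)
$w{\left(r,x \right)} = -3 + 10 r x$ ($w{\left(r,x \right)} = 10 r x - 3 = -3 + 10 r x$)
$w{\left(-1,3 \right)} 375 = \left(-3 + 10 \left(-1\right) 3\right) 375 = \left(-3 - 30\right) 375 = \left(-33\right) 375 = -12375$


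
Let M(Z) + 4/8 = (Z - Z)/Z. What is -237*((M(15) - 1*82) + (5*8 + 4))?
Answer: 18249/2 ≈ 9124.5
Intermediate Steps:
M(Z) = -½ (M(Z) = -½ + (Z - Z)/Z = -½ + 0/Z = -½ + 0 = -½)
-237*((M(15) - 1*82) + (5*8 + 4)) = -237*((-½ - 1*82) + (5*8 + 4)) = -237*((-½ - 82) + (40 + 4)) = -237*(-165/2 + 44) = -237*(-77/2) = 18249/2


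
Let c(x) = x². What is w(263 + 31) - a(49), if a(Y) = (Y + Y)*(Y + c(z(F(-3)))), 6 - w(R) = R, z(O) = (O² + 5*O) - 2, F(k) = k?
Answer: -11362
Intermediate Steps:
z(O) = -2 + O² + 5*O
w(R) = 6 - R
a(Y) = 2*Y*(64 + Y) (a(Y) = (Y + Y)*(Y + (-2 + (-3)² + 5*(-3))²) = (2*Y)*(Y + (-2 + 9 - 15)²) = (2*Y)*(Y + (-8)²) = (2*Y)*(Y + 64) = (2*Y)*(64 + Y) = 2*Y*(64 + Y))
w(263 + 31) - a(49) = (6 - (263 + 31)) - 2*49*(64 + 49) = (6 - 1*294) - 2*49*113 = (6 - 294) - 1*11074 = -288 - 11074 = -11362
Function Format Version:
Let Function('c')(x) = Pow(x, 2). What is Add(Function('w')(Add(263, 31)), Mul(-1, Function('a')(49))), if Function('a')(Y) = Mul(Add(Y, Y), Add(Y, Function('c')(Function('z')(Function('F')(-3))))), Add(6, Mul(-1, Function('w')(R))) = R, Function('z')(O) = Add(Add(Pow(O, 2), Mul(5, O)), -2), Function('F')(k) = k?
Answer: -11362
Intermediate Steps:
Function('z')(O) = Add(-2, Pow(O, 2), Mul(5, O))
Function('w')(R) = Add(6, Mul(-1, R))
Function('a')(Y) = Mul(2, Y, Add(64, Y)) (Function('a')(Y) = Mul(Add(Y, Y), Add(Y, Pow(Add(-2, Pow(-3, 2), Mul(5, -3)), 2))) = Mul(Mul(2, Y), Add(Y, Pow(Add(-2, 9, -15), 2))) = Mul(Mul(2, Y), Add(Y, Pow(-8, 2))) = Mul(Mul(2, Y), Add(Y, 64)) = Mul(Mul(2, Y), Add(64, Y)) = Mul(2, Y, Add(64, Y)))
Add(Function('w')(Add(263, 31)), Mul(-1, Function('a')(49))) = Add(Add(6, Mul(-1, Add(263, 31))), Mul(-1, Mul(2, 49, Add(64, 49)))) = Add(Add(6, Mul(-1, 294)), Mul(-1, Mul(2, 49, 113))) = Add(Add(6, -294), Mul(-1, 11074)) = Add(-288, -11074) = -11362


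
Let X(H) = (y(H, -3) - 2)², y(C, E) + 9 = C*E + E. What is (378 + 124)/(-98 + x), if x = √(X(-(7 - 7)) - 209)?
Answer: -49196/9617 - 502*I*√13/9617 ≈ -5.1155 - 0.18821*I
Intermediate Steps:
y(C, E) = -9 + E + C*E (y(C, E) = -9 + (C*E + E) = -9 + (E + C*E) = -9 + E + C*E)
X(H) = (-14 - 3*H)² (X(H) = ((-9 - 3 + H*(-3)) - 2)² = ((-9 - 3 - 3*H) - 2)² = ((-12 - 3*H) - 2)² = (-14 - 3*H)²)
x = I*√13 (x = √((14 + 3*(-(7 - 7)))² - 209) = √((14 + 3*(-1*0))² - 209) = √((14 + 3*0)² - 209) = √((14 + 0)² - 209) = √(14² - 209) = √(196 - 209) = √(-13) = I*√13 ≈ 3.6056*I)
(378 + 124)/(-98 + x) = (378 + 124)/(-98 + I*√13) = 502/(-98 + I*√13)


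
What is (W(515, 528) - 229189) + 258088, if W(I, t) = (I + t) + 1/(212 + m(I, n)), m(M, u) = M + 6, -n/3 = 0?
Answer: 21947487/733 ≈ 29942.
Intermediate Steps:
n = 0 (n = -3*0 = 0)
m(M, u) = 6 + M
W(I, t) = I + t + 1/(218 + I) (W(I, t) = (I + t) + 1/(212 + (6 + I)) = (I + t) + 1/(218 + I) = I + t + 1/(218 + I))
(W(515, 528) - 229189) + 258088 = ((1 + 515² + 218*515 + 218*528 + 515*528)/(218 + 515) - 229189) + 258088 = ((1 + 265225 + 112270 + 115104 + 271920)/733 - 229189) + 258088 = ((1/733)*764520 - 229189) + 258088 = (764520/733 - 229189) + 258088 = -167231017/733 + 258088 = 21947487/733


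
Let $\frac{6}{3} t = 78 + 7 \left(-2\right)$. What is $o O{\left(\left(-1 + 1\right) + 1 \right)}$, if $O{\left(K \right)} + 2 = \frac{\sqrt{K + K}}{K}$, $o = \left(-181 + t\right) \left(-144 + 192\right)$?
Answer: $14304 - 7152 \sqrt{2} \approx 4189.5$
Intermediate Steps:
$t = 32$ ($t = \frac{78 + 7 \left(-2\right)}{2} = \frac{78 - 14}{2} = \frac{1}{2} \cdot 64 = 32$)
$o = -7152$ ($o = \left(-181 + 32\right) \left(-144 + 192\right) = \left(-149\right) 48 = -7152$)
$O{\left(K \right)} = -2 + \frac{\sqrt{2}}{\sqrt{K}}$ ($O{\left(K \right)} = -2 + \frac{\sqrt{K + K}}{K} = -2 + \frac{\sqrt{2 K}}{K} = -2 + \frac{\sqrt{2} \sqrt{K}}{K} = -2 + \frac{\sqrt{2}}{\sqrt{K}}$)
$o O{\left(\left(-1 + 1\right) + 1 \right)} = - 7152 \left(-2 + \frac{\sqrt{2}}{\sqrt{\left(-1 + 1\right) + 1}}\right) = - 7152 \left(-2 + \frac{\sqrt{2}}{\sqrt{0 + 1}}\right) = - 7152 \left(-2 + \sqrt{2} \frac{1}{\sqrt{1}}\right) = - 7152 \left(-2 + \sqrt{2} \cdot 1\right) = - 7152 \left(-2 + \sqrt{2}\right) = 14304 - 7152 \sqrt{2}$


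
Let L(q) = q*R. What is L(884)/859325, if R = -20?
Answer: -3536/171865 ≈ -0.020574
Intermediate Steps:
L(q) = -20*q (L(q) = q*(-20) = -20*q)
L(884)/859325 = -20*884/859325 = -17680*1/859325 = -3536/171865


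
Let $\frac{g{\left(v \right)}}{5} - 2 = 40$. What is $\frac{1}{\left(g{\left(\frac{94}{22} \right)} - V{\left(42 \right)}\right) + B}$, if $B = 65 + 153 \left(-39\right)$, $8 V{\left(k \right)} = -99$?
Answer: $- \frac{8}{45437} \approx -0.00017607$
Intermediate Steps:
$V{\left(k \right)} = - \frac{99}{8}$ ($V{\left(k \right)} = \frac{1}{8} \left(-99\right) = - \frac{99}{8}$)
$g{\left(v \right)} = 210$ ($g{\left(v \right)} = 10 + 5 \cdot 40 = 10 + 200 = 210$)
$B = -5902$ ($B = 65 - 5967 = -5902$)
$\frac{1}{\left(g{\left(\frac{94}{22} \right)} - V{\left(42 \right)}\right) + B} = \frac{1}{\left(210 - - \frac{99}{8}\right) - 5902} = \frac{1}{\left(210 + \frac{99}{8}\right) - 5902} = \frac{1}{\frac{1779}{8} - 5902} = \frac{1}{- \frac{45437}{8}} = - \frac{8}{45437}$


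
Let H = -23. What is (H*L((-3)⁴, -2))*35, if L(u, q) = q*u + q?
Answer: 132020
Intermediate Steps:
L(u, q) = q + q*u
(H*L((-3)⁴, -2))*35 = -(-46)*(1 + (-3)⁴)*35 = -(-46)*(1 + 81)*35 = -(-46)*82*35 = -23*(-164)*35 = 3772*35 = 132020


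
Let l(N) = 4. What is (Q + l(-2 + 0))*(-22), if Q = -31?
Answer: 594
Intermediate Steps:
(Q + l(-2 + 0))*(-22) = (-31 + 4)*(-22) = -27*(-22) = 594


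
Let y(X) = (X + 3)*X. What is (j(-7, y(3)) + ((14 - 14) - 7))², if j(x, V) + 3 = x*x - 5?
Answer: 1156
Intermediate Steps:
y(X) = X*(3 + X) (y(X) = (3 + X)*X = X*(3 + X))
j(x, V) = -8 + x² (j(x, V) = -3 + (x*x - 5) = -3 + (x² - 5) = -3 + (-5 + x²) = -8 + x²)
(j(-7, y(3)) + ((14 - 14) - 7))² = ((-8 + (-7)²) + ((14 - 14) - 7))² = ((-8 + 49) + (0 - 7))² = (41 - 7)² = 34² = 1156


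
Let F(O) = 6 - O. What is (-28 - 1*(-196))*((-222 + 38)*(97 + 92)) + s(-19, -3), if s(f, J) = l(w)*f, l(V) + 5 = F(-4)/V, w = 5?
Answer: -5842311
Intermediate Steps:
l(V) = -5 + 10/V (l(V) = -5 + (6 - 1*(-4))/V = -5 + (6 + 4)/V = -5 + 10/V)
s(f, J) = -3*f (s(f, J) = (-5 + 10/5)*f = (-5 + 10*(⅕))*f = (-5 + 2)*f = -3*f)
(-28 - 1*(-196))*((-222 + 38)*(97 + 92)) + s(-19, -3) = (-28 - 1*(-196))*((-222 + 38)*(97 + 92)) - 3*(-19) = (-28 + 196)*(-184*189) + 57 = 168*(-34776) + 57 = -5842368 + 57 = -5842311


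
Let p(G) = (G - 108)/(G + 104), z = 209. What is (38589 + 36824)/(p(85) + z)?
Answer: 14253057/39478 ≈ 361.04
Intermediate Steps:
p(G) = (-108 + G)/(104 + G)
(38589 + 36824)/(p(85) + z) = (38589 + 36824)/((-108 + 85)/(104 + 85) + 209) = 75413/(-23/189 + 209) = 75413/(39478/189) = 75413*(189/39478) = 14253057/39478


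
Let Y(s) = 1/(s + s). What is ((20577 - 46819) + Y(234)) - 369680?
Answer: -185291495/468 ≈ -3.9592e+5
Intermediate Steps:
Y(s) = 1/(2*s)
((20577 - 46819) + Y(234)) - 369680 = ((20577 - 46819) + (½)/234) - 369680 = (-26242 + (½)*(1/234)) - 369680 = (-26242 + 1/468) - 369680 = -12281255/468 - 369680 = -185291495/468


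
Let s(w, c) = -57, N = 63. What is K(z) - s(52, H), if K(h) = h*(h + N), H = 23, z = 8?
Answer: 625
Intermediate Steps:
K(h) = h*(63 + h) (K(h) = h*(h + 63) = h*(63 + h))
K(z) - s(52, H) = 8*(63 + 8) - 1*(-57) = 8*71 + 57 = 568 + 57 = 625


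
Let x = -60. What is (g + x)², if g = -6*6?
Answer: 9216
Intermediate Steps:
g = -36
(g + x)² = (-36 - 60)² = (-96)² = 9216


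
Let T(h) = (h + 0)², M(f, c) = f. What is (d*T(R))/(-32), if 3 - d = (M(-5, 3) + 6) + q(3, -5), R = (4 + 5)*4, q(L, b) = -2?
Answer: -162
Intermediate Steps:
R = 36 (R = 9*4 = 36)
T(h) = h²
d = 4 (d = 3 - ((-5 + 6) - 2) = 3 - (1 - 2) = 3 - 1*(-1) = 3 + 1 = 4)
(d*T(R))/(-32) = (4*36²)/(-32) = (4*1296)*(-1/32) = 5184*(-1/32) = -162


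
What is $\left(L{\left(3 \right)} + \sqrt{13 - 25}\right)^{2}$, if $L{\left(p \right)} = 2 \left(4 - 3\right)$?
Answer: $-8 + 8 i \sqrt{3} \approx -8.0 + 13.856 i$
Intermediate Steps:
$L{\left(p \right)} = 2$ ($L{\left(p \right)} = 2 \left(4 - 3\right) = 2 \cdot 1 = 2$)
$\left(L{\left(3 \right)} + \sqrt{13 - 25}\right)^{2} = \left(2 + \sqrt{13 - 25}\right)^{2} = \left(2 + \sqrt{-12}\right)^{2} = \left(2 + 2 i \sqrt{3}\right)^{2}$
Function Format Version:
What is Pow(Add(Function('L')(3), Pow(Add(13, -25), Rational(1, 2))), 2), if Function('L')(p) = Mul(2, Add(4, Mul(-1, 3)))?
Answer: Add(-8, Mul(8, I, Pow(3, Rational(1, 2)))) ≈ Add(-8.0000, Mul(13.856, I))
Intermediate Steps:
Function('L')(p) = 2 (Function('L')(p) = Mul(2, Add(4, -3)) = Mul(2, 1) = 2)
Pow(Add(Function('L')(3), Pow(Add(13, -25), Rational(1, 2))), 2) = Pow(Add(2, Pow(Add(13, -25), Rational(1, 2))), 2) = Pow(Add(2, Pow(-12, Rational(1, 2))), 2) = Pow(Add(2, Mul(2, I, Pow(3, Rational(1, 2)))), 2)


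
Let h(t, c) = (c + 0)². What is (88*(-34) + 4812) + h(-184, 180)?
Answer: 34220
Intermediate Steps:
h(t, c) = c²
(88*(-34) + 4812) + h(-184, 180) = (88*(-34) + 4812) + 180² = (-2992 + 4812) + 32400 = 1820 + 32400 = 34220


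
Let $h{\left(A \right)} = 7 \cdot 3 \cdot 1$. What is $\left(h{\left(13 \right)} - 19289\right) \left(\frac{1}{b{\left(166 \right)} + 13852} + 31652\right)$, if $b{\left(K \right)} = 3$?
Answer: $- \frac{8449759066548}{13855} \approx -6.0987 \cdot 10^{8}$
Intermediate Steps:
$h{\left(A \right)} = 21$ ($h{\left(A \right)} = 21 \cdot 1 = 21$)
$\left(h{\left(13 \right)} - 19289\right) \left(\frac{1}{b{\left(166 \right)} + 13852} + 31652\right) = \left(21 - 19289\right) \left(\frac{1}{3 + 13852} + 31652\right) = - 19268 \left(\frac{1}{13855} + 31652\right) = \left(-19268\right) \frac{438538461}{13855} = - \frac{8449759066548}{13855}$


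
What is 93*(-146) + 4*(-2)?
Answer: -13586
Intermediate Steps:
93*(-146) + 4*(-2) = -13578 - 8 = -13586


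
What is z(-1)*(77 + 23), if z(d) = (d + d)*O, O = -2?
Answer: 400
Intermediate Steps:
z(d) = -4*d (z(d) = (d + d)*(-2) = (2*d)*(-2) = -4*d)
z(-1)*(77 + 23) = (-4*(-1))*(77 + 23) = 4*100 = 400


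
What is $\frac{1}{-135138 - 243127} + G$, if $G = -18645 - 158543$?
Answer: $- \frac{67024018821}{378265} \approx -1.7719 \cdot 10^{5}$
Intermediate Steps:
$G = -177188$ ($G = -18645 - 158543 = -177188$)
$\frac{1}{-135138 - 243127} + G = \frac{1}{-135138 - 243127} - 177188 = \frac{1}{-378265} - 177188 = - \frac{1}{378265} - 177188 = - \frac{67024018821}{378265}$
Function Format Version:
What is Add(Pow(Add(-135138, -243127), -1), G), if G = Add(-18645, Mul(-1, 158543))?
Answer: Rational(-67024018821, 378265) ≈ -1.7719e+5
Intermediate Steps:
G = -177188 (G = Add(-18645, -158543) = -177188)
Add(Pow(Add(-135138, -243127), -1), G) = Add(Pow(Add(-135138, -243127), -1), -177188) = Add(Pow(-378265, -1), -177188) = Add(Rational(-1, 378265), -177188) = Rational(-67024018821, 378265)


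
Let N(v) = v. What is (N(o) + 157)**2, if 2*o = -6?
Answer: 23716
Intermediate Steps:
o = -3 (o = (1/2)*(-6) = -3)
(N(o) + 157)**2 = (-3 + 157)**2 = 154**2 = 23716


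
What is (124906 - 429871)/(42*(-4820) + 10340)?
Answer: 60993/38420 ≈ 1.5875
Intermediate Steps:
(124906 - 429871)/(42*(-4820) + 10340) = -304965/(-202440 + 10340) = -304965/(-192100) = -304965*(-1/192100) = 60993/38420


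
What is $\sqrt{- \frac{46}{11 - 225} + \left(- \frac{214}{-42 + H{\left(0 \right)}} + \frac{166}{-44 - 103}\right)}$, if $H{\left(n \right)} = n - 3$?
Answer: $\frac{\sqrt{484863545}}{11235} \approx 1.9599$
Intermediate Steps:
$H{\left(n \right)} = -3 + n$ ($H{\left(n \right)} = n - 3 = -3 + n$)
$\sqrt{- \frac{46}{11 - 225} + \left(- \frac{214}{-42 + H{\left(0 \right)}} + \frac{166}{-44 - 103}\right)} = \sqrt{- \frac{46}{11 - 225} - \left(- \frac{166}{-44 - 103} + \frac{214}{-42 + \left(-3 + 0\right)}\right)} = \sqrt{- \frac{46}{-214} - \left(\frac{166}{147} + \frac{214}{-42 - 3}\right)} = \sqrt{\left(-46\right) \left(- \frac{1}{214}\right) - \left(\frac{166}{147} + \frac{214}{-45}\right)} = \sqrt{\frac{23}{107} - - \frac{7996}{2205}} = \sqrt{\frac{23}{107} + \left(\frac{214}{45} - \frac{166}{147}\right)} = \sqrt{\frac{23}{107} + \frac{7996}{2205}} = \sqrt{\frac{906287}{235935}} = \frac{\sqrt{484863545}}{11235}$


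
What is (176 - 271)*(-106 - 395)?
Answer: 47595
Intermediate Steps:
(176 - 271)*(-106 - 395) = -95*(-501) = 47595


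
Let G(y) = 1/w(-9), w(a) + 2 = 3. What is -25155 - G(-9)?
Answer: -25156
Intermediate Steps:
w(a) = 1 (w(a) = -2 + 3 = 1)
G(y) = 1 (G(y) = 1/1 = 1)
-25155 - G(-9) = -25155 - 1*1 = -25155 - 1 = -25156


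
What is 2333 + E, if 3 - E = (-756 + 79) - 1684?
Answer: 4697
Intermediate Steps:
E = 2364 (E = 3 - ((-756 + 79) - 1684) = 3 - (-677 - 1684) = 3 - 1*(-2361) = 3 + 2361 = 2364)
2333 + E = 2333 + 2364 = 4697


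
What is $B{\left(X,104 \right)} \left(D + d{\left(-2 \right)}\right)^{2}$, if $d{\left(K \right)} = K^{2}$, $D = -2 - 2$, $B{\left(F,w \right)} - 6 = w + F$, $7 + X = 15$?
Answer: $0$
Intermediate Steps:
$X = 8$ ($X = -7 + 15 = 8$)
$B{\left(F,w \right)} = 6 + F + w$ ($B{\left(F,w \right)} = 6 + \left(w + F\right) = 6 + \left(F + w\right) = 6 + F + w$)
$D = -4$ ($D = -2 - 2 = -4$)
$B{\left(X,104 \right)} \left(D + d{\left(-2 \right)}\right)^{2} = \left(6 + 8 + 104\right) \left(-4 + \left(-2\right)^{2}\right)^{2} = 118 \left(-4 + 4\right)^{2} = 118 \cdot 0^{2} = 118 \cdot 0 = 0$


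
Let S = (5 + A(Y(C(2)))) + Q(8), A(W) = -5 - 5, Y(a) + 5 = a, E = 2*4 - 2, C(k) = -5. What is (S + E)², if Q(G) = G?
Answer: 81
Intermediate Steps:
E = 6 (E = 8 - 2 = 6)
Y(a) = -5 + a
A(W) = -10
S = 3 (S = (5 - 10) + 8 = -5 + 8 = 3)
(S + E)² = (3 + 6)² = 9² = 81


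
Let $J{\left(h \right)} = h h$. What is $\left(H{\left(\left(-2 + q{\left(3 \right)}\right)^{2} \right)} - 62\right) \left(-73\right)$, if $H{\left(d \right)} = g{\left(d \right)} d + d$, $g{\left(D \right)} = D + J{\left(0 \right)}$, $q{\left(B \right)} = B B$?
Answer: $-174324$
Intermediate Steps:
$q{\left(B \right)} = B^{2}$
$J{\left(h \right)} = h^{2}$
$g{\left(D \right)} = D$ ($g{\left(D \right)} = D + 0^{2} = D + 0 = D$)
$H{\left(d \right)} = d + d^{2}$ ($H{\left(d \right)} = d d + d = d^{2} + d = d + d^{2}$)
$\left(H{\left(\left(-2 + q{\left(3 \right)}\right)^{2} \right)} - 62\right) \left(-73\right) = \left(\left(-2 + 3^{2}\right)^{2} \left(1 + \left(-2 + 3^{2}\right)^{2}\right) - 62\right) \left(-73\right) = \left(\left(-2 + 9\right)^{2} \left(1 + \left(-2 + 9\right)^{2}\right) - 62\right) \left(-73\right) = \left(7^{2} \left(1 + 7^{2}\right) - 62\right) \left(-73\right) = \left(49 \left(1 + 49\right) - 62\right) \left(-73\right) = \left(49 \cdot 50 - 62\right) \left(-73\right) = \left(2450 - 62\right) \left(-73\right) = 2388 \left(-73\right) = -174324$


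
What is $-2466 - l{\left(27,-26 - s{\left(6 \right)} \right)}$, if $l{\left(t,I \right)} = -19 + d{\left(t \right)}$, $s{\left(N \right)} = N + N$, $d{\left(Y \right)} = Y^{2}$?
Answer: $-3176$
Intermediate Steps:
$s{\left(N \right)} = 2 N$
$l{\left(t,I \right)} = -19 + t^{2}$
$-2466 - l{\left(27,-26 - s{\left(6 \right)} \right)} = -2466 - \left(-19 + 27^{2}\right) = -2466 - \left(-19 + 729\right) = -2466 - 710 = -3176$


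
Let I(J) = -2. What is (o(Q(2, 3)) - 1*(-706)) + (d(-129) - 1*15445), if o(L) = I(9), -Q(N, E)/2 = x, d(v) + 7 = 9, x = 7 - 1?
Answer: -14739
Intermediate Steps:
x = 6
d(v) = 2 (d(v) = -7 + 9 = 2)
Q(N, E) = -12 (Q(N, E) = -2*6 = -12)
o(L) = -2
(o(Q(2, 3)) - 1*(-706)) + (d(-129) - 1*15445) = (-2 - 1*(-706)) + (2 - 1*15445) = (-2 + 706) + (2 - 15445) = 704 - 15443 = -14739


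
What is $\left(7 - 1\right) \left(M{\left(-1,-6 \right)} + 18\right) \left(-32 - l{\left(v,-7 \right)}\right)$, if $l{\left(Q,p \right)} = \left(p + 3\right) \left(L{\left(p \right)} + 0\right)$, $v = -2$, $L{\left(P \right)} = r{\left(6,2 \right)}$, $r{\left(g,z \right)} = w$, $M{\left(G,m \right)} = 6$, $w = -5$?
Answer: $-7488$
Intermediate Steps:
$r{\left(g,z \right)} = -5$
$L{\left(P \right)} = -5$
$l{\left(Q,p \right)} = -15 - 5 p$ ($l{\left(Q,p \right)} = \left(p + 3\right) \left(-5 + 0\right) = \left(3 + p\right) \left(-5\right) = -15 - 5 p$)
$\left(7 - 1\right) \left(M{\left(-1,-6 \right)} + 18\right) \left(-32 - l{\left(v,-7 \right)}\right) = \left(7 - 1\right) \left(6 + 18\right) \left(-32 - \left(-15 - -35\right)\right) = \left(7 - 1\right) 24 \left(-32 - \left(-15 + 35\right)\right) = 6 \cdot 24 \left(-32 - 20\right) = 144 \left(-32 - 20\right) = 144 \left(-52\right) = -7488$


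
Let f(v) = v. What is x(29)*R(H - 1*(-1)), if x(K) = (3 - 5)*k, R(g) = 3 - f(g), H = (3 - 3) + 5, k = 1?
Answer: 6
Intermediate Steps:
H = 5 (H = 0 + 5 = 5)
R(g) = 3 - g
x(K) = -2 (x(K) = (3 - 5)*1 = -2*1 = -2)
x(29)*R(H - 1*(-1)) = -2*(3 - (5 - 1*(-1))) = -2*(3 - (5 + 1)) = -2*(3 - 1*6) = -2*(3 - 6) = -2*(-3) = 6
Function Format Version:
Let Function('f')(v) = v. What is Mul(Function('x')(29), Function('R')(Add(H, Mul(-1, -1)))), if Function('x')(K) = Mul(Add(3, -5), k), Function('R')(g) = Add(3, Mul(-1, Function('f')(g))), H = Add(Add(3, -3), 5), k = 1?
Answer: 6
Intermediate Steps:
H = 5 (H = Add(0, 5) = 5)
Function('R')(g) = Add(3, Mul(-1, g))
Function('x')(K) = -2 (Function('x')(K) = Mul(Add(3, -5), 1) = Mul(-2, 1) = -2)
Mul(Function('x')(29), Function('R')(Add(H, Mul(-1, -1)))) = Mul(-2, Add(3, Mul(-1, Add(5, Mul(-1, -1))))) = Mul(-2, Add(3, Mul(-1, Add(5, 1)))) = Mul(-2, Add(3, Mul(-1, 6))) = Mul(-2, Add(3, -6)) = Mul(-2, -3) = 6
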